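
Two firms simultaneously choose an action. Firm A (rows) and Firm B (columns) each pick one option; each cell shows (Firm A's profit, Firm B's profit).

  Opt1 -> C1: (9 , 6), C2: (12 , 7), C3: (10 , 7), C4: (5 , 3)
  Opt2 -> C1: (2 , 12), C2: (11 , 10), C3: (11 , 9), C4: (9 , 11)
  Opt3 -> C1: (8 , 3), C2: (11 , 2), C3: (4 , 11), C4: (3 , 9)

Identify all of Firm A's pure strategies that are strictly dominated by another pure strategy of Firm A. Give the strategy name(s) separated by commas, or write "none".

Opt3

Opt1 is not dominated — it holds its own against Opt2 at C1 (9>2); Opt3 at C1 (9>8).
Opt2 is not dominated — it holds its own against Opt1 at C3 (11>10); Opt3 at C2 (11=11).
Opt3 is strictly dominated by Opt1 (C1: 9>8, C2: 12>11, C3: 10>4, C4: 5>3).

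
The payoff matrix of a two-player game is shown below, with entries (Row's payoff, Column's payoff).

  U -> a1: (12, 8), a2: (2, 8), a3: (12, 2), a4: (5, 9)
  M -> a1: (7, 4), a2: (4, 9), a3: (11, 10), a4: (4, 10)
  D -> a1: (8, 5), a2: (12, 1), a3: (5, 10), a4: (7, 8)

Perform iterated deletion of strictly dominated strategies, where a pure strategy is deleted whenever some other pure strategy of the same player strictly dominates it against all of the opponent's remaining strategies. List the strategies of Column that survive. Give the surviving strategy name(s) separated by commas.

a3, a4

Column a1 is eliminated: a4 beats it against every remaining row (U: 9>8, M: 10>4, D: 8>5).
For Column, a4 strictly dominates a2 on the remaining rows (U: 9>8, M: 10>9, D: 8>1); eliminate a2.
For Row, U strictly dominates M on the remaining columns (a3: 12>11, a4: 5>4); eliminate M.
Among the remaining strategies, none is strictly dominated by another pure strategy of the same player, so the elimination stops.
Surviving strategies — Row: {U, D}; Column: {a3, a4}.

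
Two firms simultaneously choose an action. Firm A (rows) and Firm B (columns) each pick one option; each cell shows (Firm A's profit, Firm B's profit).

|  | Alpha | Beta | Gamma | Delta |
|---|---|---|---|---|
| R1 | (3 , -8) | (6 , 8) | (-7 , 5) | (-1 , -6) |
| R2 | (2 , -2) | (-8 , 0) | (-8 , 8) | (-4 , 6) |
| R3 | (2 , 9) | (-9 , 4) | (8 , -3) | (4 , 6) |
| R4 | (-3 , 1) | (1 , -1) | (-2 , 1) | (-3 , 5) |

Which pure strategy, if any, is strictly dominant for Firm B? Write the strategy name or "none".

none

Alpha fails to dominate Beta at R1 (-8<8).
Beta fails to dominate Alpha at R3 (4<9).
Gamma fails to dominate Alpha at R3 (-3<9).
Delta fails to dominate Alpha at R3 (6<9).
No single strategy dominates all the others.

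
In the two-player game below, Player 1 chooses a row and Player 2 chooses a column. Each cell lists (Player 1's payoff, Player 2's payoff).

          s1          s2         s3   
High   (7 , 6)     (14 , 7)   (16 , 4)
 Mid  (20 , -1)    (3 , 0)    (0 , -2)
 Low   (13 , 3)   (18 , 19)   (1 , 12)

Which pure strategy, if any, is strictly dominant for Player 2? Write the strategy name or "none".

s2

s2 vs s1: High: 7>6, Mid: 0>-1, Low: 19>3.
s2 vs s3: High: 7>4, Mid: 0>-2, Low: 19>12.
s2 strictly beats every other strategy against every opponent action, so it is strictly dominant.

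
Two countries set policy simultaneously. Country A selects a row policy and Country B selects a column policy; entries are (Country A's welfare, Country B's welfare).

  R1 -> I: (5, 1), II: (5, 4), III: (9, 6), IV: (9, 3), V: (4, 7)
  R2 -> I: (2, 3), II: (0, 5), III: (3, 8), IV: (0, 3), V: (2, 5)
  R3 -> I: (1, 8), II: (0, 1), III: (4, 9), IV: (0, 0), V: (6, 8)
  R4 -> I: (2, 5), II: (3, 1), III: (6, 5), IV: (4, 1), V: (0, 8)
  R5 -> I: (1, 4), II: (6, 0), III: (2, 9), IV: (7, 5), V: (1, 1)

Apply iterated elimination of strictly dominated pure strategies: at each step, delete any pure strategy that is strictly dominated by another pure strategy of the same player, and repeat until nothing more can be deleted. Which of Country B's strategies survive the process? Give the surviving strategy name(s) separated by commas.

For Country A, R1 strictly dominates R2 on the remaining columns (I: 5>2, II: 5>0, III: 9>3, IV: 9>0, V: 4>2); eliminate R2.
For Country A, R1 strictly dominates R4 on the remaining columns (I: 5>2, II: 5>3, III: 9>6, IV: 9>4, V: 4>0); eliminate R4.
Column I is eliminated: III beats it against every remaining row (R1: 6>1, R3: 9>8, R5: 9>4).
Country B's strategy II is strictly dominated by III (R1: 6>4, R3: 9>1, R5: 9>0) and is removed.
Country A's strategy R5 is strictly dominated by R1 (III: 9>2, IV: 9>7, V: 4>1) and is removed.
Column IV is eliminated: III beats it against every remaining row (R1: 6>3, R3: 9>0).
Among the remaining strategies, none is strictly dominated by another pure strategy of the same player, so the elimination stops.
Surviving strategies — Country A: {R1, R3}; Country B: {III, V}.

III, V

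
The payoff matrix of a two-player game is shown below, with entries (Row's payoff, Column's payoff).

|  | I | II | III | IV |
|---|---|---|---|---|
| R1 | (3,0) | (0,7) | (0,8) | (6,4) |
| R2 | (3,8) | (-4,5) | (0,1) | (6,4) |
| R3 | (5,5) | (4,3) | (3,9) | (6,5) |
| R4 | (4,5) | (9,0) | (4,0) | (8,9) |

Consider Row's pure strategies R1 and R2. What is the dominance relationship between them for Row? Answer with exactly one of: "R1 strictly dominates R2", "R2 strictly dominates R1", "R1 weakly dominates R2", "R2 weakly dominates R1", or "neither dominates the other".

R1 weakly dominates R2

R1's payoffs vs R2's, by Column's action — I: 3=3, II: 0>-4, III: 0=0, IV: 6=6.
R1 is at least as good everywhere and strictly better somewhere (tied only at I, III, IV), so R1 weakly but not strictly dominates R2.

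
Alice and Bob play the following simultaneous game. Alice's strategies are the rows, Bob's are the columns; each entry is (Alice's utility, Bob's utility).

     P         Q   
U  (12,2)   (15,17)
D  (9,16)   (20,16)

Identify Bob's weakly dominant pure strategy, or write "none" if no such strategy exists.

Q vs P: U: 17>2, D: 16=16.
Q is at least as good as every other strategy against every opponent action, so it is weakly dominant.

Q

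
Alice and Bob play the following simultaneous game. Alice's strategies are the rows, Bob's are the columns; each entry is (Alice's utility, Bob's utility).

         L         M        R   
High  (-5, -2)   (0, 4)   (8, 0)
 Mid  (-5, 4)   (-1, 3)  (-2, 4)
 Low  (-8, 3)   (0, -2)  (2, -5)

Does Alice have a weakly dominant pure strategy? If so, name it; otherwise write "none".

High vs Mid: L: -5=-5, M: 0>-1, R: 8>-2.
High vs Low: L: -5>-8, M: 0=0, R: 8>2.
High is at least as good as every other strategy against every opponent action, so it is weakly dominant.

High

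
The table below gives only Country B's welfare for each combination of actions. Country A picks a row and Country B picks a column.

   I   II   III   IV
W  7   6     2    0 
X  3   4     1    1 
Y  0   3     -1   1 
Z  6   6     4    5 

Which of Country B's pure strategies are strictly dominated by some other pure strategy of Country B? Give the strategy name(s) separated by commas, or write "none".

I is not dominated — it holds its own against II at W (7>6); III at W (7>2); IV at W (7>0).
II: no other strategy beats it everywhere (I at X (4>3); III at W (6>2); IV at W (6>0)).
III: dominated, since I does at least as well everywhere (W: 7>2, X: 3>1, Y: 0>-1, Z: 6>4).
IV: dominated, since II does at least as well everywhere (W: 6>0, X: 4>1, Y: 3>1, Z: 6>5).

III, IV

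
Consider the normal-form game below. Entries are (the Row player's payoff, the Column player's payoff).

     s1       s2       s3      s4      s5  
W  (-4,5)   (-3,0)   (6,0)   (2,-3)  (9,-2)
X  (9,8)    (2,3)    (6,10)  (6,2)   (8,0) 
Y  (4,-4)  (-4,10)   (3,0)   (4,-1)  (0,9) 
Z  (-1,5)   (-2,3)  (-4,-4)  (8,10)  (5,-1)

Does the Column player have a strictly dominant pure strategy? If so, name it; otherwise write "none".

s1 fails to dominate s2 at Y (-4<10).
s2 fails to dominate s1 at W (0<5).
s3 fails to dominate s1 at W (0<5).
s4 fails to dominate s1 at W (-3<5).
s5 fails to dominate s1 at W (-2<5).
No single strategy dominates all the others.

none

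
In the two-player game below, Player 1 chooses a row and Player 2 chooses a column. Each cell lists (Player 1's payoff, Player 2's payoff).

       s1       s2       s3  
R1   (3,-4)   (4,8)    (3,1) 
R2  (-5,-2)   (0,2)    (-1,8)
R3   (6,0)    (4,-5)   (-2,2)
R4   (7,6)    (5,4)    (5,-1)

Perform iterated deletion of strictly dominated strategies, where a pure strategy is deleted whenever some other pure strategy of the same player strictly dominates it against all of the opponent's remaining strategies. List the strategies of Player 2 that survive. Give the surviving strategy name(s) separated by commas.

s1

Row R1 is eliminated: R4 beats it against every remaining column (s1: 7>3, s2: 5>4, s3: 5>3).
Row R2 is eliminated: R4 beats it against every remaining column (s1: 7>-5, s2: 5>0, s3: 5>-1).
Row R3 is eliminated: R4 beats it against every remaining column (s1: 7>6, s2: 5>4, s3: 5>-2).
Player 2's strategy s2 is strictly dominated by s1 (R4: 6>4) and is removed.
For Player 2, s1 strictly dominates s3 on the remaining rows (R4: 6>-1); eliminate s3.
Among the remaining strategies, none is strictly dominated by another pure strategy of the same player, so the elimination stops.
Surviving strategies — Player 1: {R4}; Player 2: {s1}.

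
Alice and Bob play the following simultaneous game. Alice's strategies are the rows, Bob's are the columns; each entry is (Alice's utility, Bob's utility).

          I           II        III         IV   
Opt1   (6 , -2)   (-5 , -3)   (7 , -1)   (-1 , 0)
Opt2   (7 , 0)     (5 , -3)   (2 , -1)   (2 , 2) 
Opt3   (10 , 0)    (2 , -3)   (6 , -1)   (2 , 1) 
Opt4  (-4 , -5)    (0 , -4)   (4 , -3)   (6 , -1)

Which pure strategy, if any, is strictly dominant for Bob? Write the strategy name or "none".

IV vs I: Opt1: 0>-2, Opt2: 2>0, Opt3: 1>0, Opt4: -1>-5.
IV vs II: Opt1: 0>-3, Opt2: 2>-3, Opt3: 1>-3, Opt4: -1>-4.
IV vs III: Opt1: 0>-1, Opt2: 2>-1, Opt3: 1>-1, Opt4: -1>-3.
IV strictly beats every other strategy against every opponent action, so it is strictly dominant.

IV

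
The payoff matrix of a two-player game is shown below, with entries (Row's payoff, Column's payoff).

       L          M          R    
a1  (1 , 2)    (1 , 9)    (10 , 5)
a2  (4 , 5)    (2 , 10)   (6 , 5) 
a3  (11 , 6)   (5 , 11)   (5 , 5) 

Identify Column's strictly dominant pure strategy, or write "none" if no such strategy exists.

M

M vs L: a1: 9>2, a2: 10>5, a3: 11>6.
M vs R: a1: 9>5, a2: 10>5, a3: 11>5.
M strictly beats every other strategy against every opponent action, so it is strictly dominant.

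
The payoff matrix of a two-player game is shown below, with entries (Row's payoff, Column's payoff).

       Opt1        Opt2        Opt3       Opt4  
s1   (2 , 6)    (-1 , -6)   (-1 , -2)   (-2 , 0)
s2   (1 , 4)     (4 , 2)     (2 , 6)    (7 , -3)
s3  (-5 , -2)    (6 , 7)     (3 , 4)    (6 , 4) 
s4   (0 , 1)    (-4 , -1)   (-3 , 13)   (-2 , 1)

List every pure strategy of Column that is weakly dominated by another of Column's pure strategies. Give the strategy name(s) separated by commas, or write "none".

none

Opt1 is not dominated — it holds its own against Opt2 at s1 (6>-6); Opt3 at s1 (6>-2); Opt4 at s1 (6>0).
Opt2: no other strategy beats it everywhere (Opt1 at s3 (7>-2); Opt3 at s3 (7>4); Opt4 at s2 (2>-3)).
Nothing dominates Opt3: Opt1 at s2 (6>4); Opt2 at s1 (-2>-6); Opt4 at s2 (6>-3).
Nothing dominates Opt4: Opt1 at s3 (4>-2); Opt2 at s1 (0>-6); Opt3 at s1 (0>-2).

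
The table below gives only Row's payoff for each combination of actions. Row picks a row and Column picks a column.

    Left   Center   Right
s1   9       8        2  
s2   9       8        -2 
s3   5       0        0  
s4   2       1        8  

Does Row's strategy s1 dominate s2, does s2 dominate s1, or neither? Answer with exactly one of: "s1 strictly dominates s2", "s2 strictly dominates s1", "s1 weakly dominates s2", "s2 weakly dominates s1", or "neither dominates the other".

Compare s1 to s2 across each opponent action: Left: 9=9, Center: 8=8, Right: 2>-2.
s1 is at least as good everywhere and strictly better somewhere (tied only at Left, Center), so s1 weakly but not strictly dominates s2.

s1 weakly dominates s2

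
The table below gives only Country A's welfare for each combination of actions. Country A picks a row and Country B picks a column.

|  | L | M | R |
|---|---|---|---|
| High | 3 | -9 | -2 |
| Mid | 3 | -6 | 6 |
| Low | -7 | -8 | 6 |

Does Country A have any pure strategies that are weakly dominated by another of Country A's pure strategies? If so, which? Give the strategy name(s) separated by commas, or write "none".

High, Low

High is weakly dominated by Mid (L: 3=3, M: -6>-9, R: 6>-2).
Mid is not dominated — it holds its own against High at M (-6>-9); Low at L (3>-7).
Low is weakly dominated by Mid (L: 3>-7, M: -6>-8, R: 6=6).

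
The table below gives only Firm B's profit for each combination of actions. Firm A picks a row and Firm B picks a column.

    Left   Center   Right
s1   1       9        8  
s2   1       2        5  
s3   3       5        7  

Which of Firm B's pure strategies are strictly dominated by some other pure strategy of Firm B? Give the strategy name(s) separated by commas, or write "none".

Left is strictly dominated by Center (s1: 9>1, s2: 2>1, s3: 5>3).
Nothing dominates Center: Left at s1 (9>1); Right at s1 (9>8).
Right is not dominated — it holds its own against Left at s1 (8>1); Center at s2 (5>2).

Left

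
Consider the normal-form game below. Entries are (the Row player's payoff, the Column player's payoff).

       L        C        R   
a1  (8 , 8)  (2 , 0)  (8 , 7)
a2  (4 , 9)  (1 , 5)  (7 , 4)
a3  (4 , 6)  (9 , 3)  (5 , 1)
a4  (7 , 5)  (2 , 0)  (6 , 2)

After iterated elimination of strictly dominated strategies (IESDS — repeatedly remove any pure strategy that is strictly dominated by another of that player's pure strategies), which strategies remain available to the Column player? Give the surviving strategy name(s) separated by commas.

L

The Row player's strategy a2 is strictly dominated by a1 (L: 8>4, C: 2>1, R: 8>7) and is removed.
For the Column player, L strictly dominates C on the remaining rows (a1: 8>0, a3: 6>3, a4: 5>0); eliminate C.
Row a3 is eliminated: a1 beats it against every remaining column (L: 8>4, R: 8>5).
For the Row player, a1 strictly dominates a4 on the remaining columns (L: 8>7, R: 8>6); eliminate a4.
Column R is eliminated: L beats it against every remaining row (a1: 8>7).
Among the remaining strategies, none is strictly dominated by another pure strategy of the same player, so the elimination stops.
Surviving strategies — the Row player: {a1}; the Column player: {L}.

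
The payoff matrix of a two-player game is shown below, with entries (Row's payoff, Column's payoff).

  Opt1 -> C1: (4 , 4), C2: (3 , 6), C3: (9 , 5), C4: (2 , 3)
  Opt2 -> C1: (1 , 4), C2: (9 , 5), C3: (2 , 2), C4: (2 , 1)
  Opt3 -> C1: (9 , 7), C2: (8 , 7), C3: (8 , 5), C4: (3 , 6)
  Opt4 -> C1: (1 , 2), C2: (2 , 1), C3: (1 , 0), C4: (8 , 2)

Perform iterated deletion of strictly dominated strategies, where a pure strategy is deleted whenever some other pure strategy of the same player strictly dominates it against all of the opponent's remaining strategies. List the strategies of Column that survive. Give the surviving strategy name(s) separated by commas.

Column's strategy C3 is strictly dominated by C2 (Opt1: 6>5, Opt2: 5>2, Opt3: 7>5, Opt4: 1>0) and is removed.
For Row, Opt3 strictly dominates Opt1 on the remaining columns (C1: 9>4, C2: 8>3, C4: 3>2); eliminate Opt1.
Among the remaining strategies, none is strictly dominated by another pure strategy of the same player, so the elimination stops.
Surviving strategies — Row: {Opt2, Opt3, Opt4}; Column: {C1, C2, C4}.

C1, C2, C4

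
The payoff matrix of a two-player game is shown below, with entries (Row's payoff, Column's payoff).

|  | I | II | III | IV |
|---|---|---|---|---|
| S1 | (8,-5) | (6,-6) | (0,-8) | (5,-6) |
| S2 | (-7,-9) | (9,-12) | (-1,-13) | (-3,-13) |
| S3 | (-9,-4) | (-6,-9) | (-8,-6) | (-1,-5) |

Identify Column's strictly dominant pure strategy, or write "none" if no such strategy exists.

I

I vs II: S1: -5>-6, S2: -9>-12, S3: -4>-9.
I vs III: S1: -5>-8, S2: -9>-13, S3: -4>-6.
I vs IV: S1: -5>-6, S2: -9>-13, S3: -4>-5.
I strictly beats every other strategy against every opponent action, so it is strictly dominant.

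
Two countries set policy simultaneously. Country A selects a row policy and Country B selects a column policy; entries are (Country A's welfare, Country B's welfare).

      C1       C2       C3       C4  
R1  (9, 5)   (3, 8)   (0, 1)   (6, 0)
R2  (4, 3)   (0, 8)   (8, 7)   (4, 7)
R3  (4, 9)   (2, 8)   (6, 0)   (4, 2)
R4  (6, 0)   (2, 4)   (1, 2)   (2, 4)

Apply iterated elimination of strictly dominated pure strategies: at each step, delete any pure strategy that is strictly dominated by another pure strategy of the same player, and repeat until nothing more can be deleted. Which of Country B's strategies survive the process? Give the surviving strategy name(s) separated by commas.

C2

Column C3 is eliminated: C2 beats it against every remaining row (R1: 8>1, R2: 8>7, R3: 8>0, R4: 4>2).
Row R2 is eliminated: R1 beats it against every remaining column (C1: 9>4, C2: 3>0, C4: 6>4).
Country A's strategy R3 is strictly dominated by R1 (C1: 9>4, C2: 3>2, C4: 6>4) and is removed.
Row R4 is eliminated: R1 beats it against every remaining column (C1: 9>6, C2: 3>2, C4: 6>2).
Country B's strategy C1 is strictly dominated by C2 (R1: 8>5) and is removed.
Column C4 is eliminated: C2 beats it against every remaining row (R1: 8>0).
Among the remaining strategies, none is strictly dominated by another pure strategy of the same player, so the elimination stops.
Surviving strategies — Country A: {R1}; Country B: {C2}.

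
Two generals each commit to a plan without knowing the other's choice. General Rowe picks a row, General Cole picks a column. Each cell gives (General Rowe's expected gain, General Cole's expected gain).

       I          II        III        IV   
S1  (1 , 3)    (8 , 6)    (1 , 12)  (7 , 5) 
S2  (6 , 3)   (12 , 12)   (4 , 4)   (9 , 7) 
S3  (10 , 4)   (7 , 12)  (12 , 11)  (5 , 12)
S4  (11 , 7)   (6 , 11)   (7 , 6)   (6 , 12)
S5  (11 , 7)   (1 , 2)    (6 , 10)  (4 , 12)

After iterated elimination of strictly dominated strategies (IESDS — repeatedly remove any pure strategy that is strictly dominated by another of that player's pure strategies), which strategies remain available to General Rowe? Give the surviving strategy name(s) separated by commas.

Row S1 is eliminated: S2 beats it against every remaining column (I: 6>1, II: 12>8, III: 4>1, IV: 9>7).
Column I is eliminated: IV beats it against every remaining row (S2: 7>3, S3: 12>4, S4: 12>7, S5: 12>7).
Row S5 is eliminated: S3 beats it against every remaining column (II: 7>1, III: 12>6, IV: 5>4).
For General Cole, II strictly dominates III on the remaining rows (S2: 12>4, S3: 12>11, S4: 11>6); eliminate III.
General Rowe's strategy S3 is strictly dominated by S2 (II: 12>7, IV: 9>5) and is removed.
Row S4 is eliminated: S2 beats it against every remaining column (II: 12>6, IV: 9>6).
General Cole's strategy IV is strictly dominated by II (S2: 12>7) and is removed.
Among the remaining strategies, none is strictly dominated by another pure strategy of the same player, so the elimination stops.
Surviving strategies — General Rowe: {S2}; General Cole: {II}.

S2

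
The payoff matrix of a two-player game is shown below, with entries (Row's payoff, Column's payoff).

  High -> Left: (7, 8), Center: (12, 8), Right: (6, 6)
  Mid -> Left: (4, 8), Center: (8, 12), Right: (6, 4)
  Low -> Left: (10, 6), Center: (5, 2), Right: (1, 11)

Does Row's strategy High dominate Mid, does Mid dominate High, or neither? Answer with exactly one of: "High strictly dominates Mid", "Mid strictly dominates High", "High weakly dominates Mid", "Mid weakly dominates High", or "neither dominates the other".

High weakly dominates Mid

High's payoffs vs Mid's, by Column's action — Left: 7>4, Center: 12>8, Right: 6=6.
High is at least as good everywhere and strictly better somewhere (tied only at Right), so High weakly but not strictly dominates Mid.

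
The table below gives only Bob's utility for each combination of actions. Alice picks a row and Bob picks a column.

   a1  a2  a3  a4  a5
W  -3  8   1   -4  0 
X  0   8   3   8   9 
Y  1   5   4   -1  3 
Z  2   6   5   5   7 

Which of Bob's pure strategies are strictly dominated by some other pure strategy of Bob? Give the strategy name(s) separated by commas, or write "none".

a1: dominated, since a2 does at least as well everywhere (W: 8>-3, X: 8>0, Y: 5>1, Z: 6>2).
a2 is not dominated — it holds its own against a1 at W (8>-3); a3 at W (8>1); a4 at W (8>-4); a5 at W (8>0).
a3: dominated, since a2 does at least as well everywhere (W: 8>1, X: 8>3, Y: 5>4, Z: 6>5).
a5 strictly dominates a4 — W: 0>-4, X: 9>8, Y: 3>-1, Z: 7>5.
a5 is not dominated — it holds its own against a1 at W (0>-3); a2 at X (9>8); a3 at X (9>3); a4 at W (0>-4).

a1, a3, a4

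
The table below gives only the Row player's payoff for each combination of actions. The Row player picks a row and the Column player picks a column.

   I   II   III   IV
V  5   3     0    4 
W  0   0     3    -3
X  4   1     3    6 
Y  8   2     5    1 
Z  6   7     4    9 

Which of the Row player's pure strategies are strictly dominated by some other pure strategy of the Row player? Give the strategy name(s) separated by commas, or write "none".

V, W, X

V: dominated, since Z does at least as well everywhere (I: 6>5, II: 7>3, III: 4>0, IV: 9>4).
W: dominated, since Y does at least as well everywhere (I: 8>0, II: 2>0, III: 5>3, IV: 1>-3).
Z strictly dominates X — I: 6>4, II: 7>1, III: 4>3, IV: 9>6.
Y is not dominated — it holds its own against V at I (8>5); W at I (8>0); X at I (8>4); Z at I (8>6).
Nothing dominates Z: V at I (6>5); W at I (6>0); X at I (6>4); Y at II (7>2).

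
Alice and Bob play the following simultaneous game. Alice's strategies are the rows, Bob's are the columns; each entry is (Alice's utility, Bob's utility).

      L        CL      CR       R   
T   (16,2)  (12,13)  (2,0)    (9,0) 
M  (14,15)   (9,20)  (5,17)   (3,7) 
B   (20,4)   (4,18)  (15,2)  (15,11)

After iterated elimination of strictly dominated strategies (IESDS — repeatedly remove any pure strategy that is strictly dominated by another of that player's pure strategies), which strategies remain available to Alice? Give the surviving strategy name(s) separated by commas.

T

For Bob, CL strictly dominates L on the remaining rows (T: 13>2, M: 20>15, B: 18>4); eliminate L.
Bob's strategy CR is strictly dominated by CL (T: 13>0, M: 20>17, B: 18>2) and is removed.
Row M is eliminated: T beats it against every remaining column (CL: 12>9, R: 9>3).
For Bob, CL strictly dominates R on the remaining rows (T: 13>0, B: 18>11); eliminate R.
Row B is eliminated: T beats it against every remaining column (CL: 12>4).
Among the remaining strategies, none is strictly dominated by another pure strategy of the same player, so the elimination stops.
Surviving strategies — Alice: {T}; Bob: {CL}.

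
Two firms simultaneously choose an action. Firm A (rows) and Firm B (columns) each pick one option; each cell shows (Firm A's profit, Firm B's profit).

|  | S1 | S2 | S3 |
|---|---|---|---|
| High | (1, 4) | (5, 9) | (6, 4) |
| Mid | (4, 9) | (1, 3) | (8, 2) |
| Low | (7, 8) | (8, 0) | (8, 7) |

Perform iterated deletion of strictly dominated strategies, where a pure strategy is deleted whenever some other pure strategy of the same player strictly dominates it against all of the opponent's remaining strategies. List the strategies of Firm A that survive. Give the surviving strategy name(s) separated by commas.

Low

For Firm A, Low strictly dominates High on the remaining columns (S1: 7>1, S2: 8>5, S3: 8>6); eliminate High.
For Firm B, S1 strictly dominates S2 on the remaining rows (Mid: 9>3, Low: 8>0); eliminate S2.
Firm B's strategy S3 is strictly dominated by S1 (Mid: 9>2, Low: 8>7) and is removed.
Row Mid is eliminated: Low beats it against every remaining column (S1: 7>4).
Among the remaining strategies, none is strictly dominated by another pure strategy of the same player, so the elimination stops.
Surviving strategies — Firm A: {Low}; Firm B: {S1}.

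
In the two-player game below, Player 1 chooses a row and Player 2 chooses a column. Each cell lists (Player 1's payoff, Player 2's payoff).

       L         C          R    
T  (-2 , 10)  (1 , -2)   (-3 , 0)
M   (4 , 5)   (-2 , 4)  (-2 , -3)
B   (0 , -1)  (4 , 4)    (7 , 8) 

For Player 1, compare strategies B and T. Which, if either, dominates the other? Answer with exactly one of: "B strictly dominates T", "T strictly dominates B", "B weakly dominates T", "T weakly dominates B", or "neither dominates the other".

Compare B to T across each choice by Player 2: L: 0>-2, C: 4>1, R: 7>-3.
Every comparison favours B, so B strictly dominates T.

B strictly dominates T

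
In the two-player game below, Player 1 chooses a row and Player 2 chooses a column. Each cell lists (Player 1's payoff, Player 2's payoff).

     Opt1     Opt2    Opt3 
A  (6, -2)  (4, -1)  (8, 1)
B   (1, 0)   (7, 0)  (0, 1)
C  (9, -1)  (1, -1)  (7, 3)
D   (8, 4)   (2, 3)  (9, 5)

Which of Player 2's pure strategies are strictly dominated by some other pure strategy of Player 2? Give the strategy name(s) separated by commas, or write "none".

Opt1 is strictly dominated by Opt3 (A: 1>-2, B: 1>0, C: 3>-1, D: 5>4).
Opt2 is strictly dominated by Opt3 (A: 1>-1, B: 1>0, C: 3>-1, D: 5>3).
Nothing dominates Opt3: Opt1 at A (1>-2); Opt2 at A (1>-1).

Opt1, Opt2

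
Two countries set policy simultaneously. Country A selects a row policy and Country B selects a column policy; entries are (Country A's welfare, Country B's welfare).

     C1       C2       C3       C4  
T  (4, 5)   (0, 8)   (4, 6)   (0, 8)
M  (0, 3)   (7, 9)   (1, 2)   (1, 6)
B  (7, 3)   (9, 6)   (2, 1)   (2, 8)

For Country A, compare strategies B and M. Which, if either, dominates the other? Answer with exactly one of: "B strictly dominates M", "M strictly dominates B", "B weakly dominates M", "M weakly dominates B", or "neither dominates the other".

B's payoffs vs M's, by Country B's action — C1: 7>0, C2: 9>7, C3: 2>1, C4: 2>1.
Every comparison favours B, so B strictly dominates M.

B strictly dominates M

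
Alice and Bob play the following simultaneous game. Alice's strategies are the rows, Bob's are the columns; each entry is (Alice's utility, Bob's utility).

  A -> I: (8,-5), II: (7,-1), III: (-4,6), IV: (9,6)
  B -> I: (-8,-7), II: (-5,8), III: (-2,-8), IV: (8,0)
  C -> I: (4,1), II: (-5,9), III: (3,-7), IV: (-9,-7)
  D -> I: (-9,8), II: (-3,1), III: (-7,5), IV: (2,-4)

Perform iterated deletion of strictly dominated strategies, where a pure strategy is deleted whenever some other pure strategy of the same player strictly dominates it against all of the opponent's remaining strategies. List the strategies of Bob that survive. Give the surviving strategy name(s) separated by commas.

II, III, IV

Alice's strategy D is strictly dominated by A (I: 8>-9, II: 7>-3, III: -4>-7, IV: 9>2) and is removed.
Column I is eliminated: II beats it against every remaining row (A: -1>-5, B: 8>-7, C: 9>1).
Among the remaining strategies, none is strictly dominated by another pure strategy of the same player, so the elimination stops.
Surviving strategies — Alice: {A, B, C}; Bob: {II, III, IV}.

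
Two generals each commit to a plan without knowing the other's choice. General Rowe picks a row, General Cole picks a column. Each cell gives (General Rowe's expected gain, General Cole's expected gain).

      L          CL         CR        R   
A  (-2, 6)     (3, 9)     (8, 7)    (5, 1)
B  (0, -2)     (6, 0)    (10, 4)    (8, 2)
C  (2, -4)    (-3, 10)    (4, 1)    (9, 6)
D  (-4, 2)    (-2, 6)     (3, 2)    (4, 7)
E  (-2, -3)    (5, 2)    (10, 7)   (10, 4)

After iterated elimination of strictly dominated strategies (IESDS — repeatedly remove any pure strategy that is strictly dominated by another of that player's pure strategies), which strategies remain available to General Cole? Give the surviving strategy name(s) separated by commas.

CR

Row A is eliminated: B beats it against every remaining column (L: 0>-2, CL: 6>3, CR: 10>8, R: 8>5).
General Rowe's strategy D is strictly dominated by B (L: 0>-4, CL: 6>-2, CR: 10>3, R: 8>4) and is removed.
General Cole's strategy L is strictly dominated by CL (B: 0>-2, C: 10>-4, E: 2>-3) and is removed.
For General Rowe, E strictly dominates C on the remaining columns (CL: 5>-3, CR: 10>4, R: 10>9); eliminate C.
General Cole's strategy CL is strictly dominated by CR (B: 4>0, E: 7>2) and is removed.
General Cole's strategy R is strictly dominated by CR (B: 4>2, E: 7>4) and is removed.
Among the remaining strategies, none is strictly dominated by another pure strategy of the same player, so the elimination stops.
Surviving strategies — General Rowe: {B, E}; General Cole: {CR}.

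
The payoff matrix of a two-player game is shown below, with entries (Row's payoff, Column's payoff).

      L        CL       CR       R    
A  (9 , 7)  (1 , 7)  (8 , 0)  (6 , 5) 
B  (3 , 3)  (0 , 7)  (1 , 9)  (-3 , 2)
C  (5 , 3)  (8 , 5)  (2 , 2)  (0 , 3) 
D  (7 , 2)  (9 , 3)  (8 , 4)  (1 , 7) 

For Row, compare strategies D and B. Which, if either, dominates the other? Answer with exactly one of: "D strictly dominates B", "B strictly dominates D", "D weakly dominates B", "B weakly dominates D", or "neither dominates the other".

D strictly dominates B

D's payoffs vs B's, by Column's action — L: 7>3, CL: 9>0, CR: 8>1, R: 1>-3.
D gives a strictly higher payoff against each choice by Column, so D strictly dominates B.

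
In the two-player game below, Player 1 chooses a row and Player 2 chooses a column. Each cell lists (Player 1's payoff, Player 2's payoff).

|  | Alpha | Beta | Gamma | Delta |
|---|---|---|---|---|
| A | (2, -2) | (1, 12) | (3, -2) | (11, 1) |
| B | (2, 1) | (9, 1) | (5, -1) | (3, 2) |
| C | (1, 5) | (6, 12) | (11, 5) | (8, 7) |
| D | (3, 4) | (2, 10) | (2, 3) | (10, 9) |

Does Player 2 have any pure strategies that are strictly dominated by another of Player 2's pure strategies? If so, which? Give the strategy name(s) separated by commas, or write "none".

Alpha, Gamma

Alpha: dominated, since Delta does at least as well everywhere (A: 1>-2, B: 2>1, C: 7>5, D: 9>4).
Beta is not dominated — it holds its own against Alpha at A (12>-2); Gamma at A (12>-2); Delta at A (12>1).
Gamma: dominated, since Beta does at least as well everywhere (A: 12>-2, B: 1>-1, C: 12>5, D: 10>3).
Nothing dominates Delta: Alpha at A (1>-2); Beta at B (2>1); Gamma at A (1>-2).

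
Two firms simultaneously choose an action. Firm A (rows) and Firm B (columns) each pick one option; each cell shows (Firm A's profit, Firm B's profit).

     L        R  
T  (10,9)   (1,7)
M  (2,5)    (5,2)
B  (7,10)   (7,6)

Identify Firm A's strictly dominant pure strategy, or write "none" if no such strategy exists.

none

T fails to dominate M at R (1<5).
M fails to dominate T at L (2<10).
B fails to dominate T at L (7<10).
No single strategy dominates all the others.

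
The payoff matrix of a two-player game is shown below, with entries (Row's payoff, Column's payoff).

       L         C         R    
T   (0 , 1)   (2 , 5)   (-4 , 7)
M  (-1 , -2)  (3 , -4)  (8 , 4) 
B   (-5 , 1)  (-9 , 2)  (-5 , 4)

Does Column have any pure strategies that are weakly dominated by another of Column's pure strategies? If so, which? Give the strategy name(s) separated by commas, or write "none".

R weakly dominates L — T: 7>1, M: 4>-2, B: 4>1.
R weakly dominates C — T: 7>5, M: 4>-4, B: 4>2.
R is not dominated — it holds its own against L at T (7>1); C at T (7>5).

L, C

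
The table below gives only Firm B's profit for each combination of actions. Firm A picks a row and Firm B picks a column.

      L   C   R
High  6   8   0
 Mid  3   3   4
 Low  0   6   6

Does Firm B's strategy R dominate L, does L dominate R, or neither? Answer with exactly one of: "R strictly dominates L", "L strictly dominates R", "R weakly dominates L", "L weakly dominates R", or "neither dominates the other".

R's payoffs vs L's, by Firm A's action — High: 0<6, Mid: 4>3, Low: 6>0.
R does better at Mid, Low but worse at High; neither strategy dominates the other.

neither dominates the other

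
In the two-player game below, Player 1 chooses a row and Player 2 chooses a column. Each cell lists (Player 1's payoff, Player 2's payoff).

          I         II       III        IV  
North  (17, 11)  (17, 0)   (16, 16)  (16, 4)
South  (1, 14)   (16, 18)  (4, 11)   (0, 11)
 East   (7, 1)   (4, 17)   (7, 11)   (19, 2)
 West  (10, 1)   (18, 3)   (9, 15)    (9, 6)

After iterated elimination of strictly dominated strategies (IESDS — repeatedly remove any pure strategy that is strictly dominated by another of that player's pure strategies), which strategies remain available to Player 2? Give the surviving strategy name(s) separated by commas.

III

Row South is eliminated: North beats it against every remaining column (I: 17>1, II: 17>16, III: 16>4, IV: 16>0).
For Player 2, III strictly dominates I on the remaining rows (North: 16>11, East: 11>1, West: 15>1); eliminate I.
Player 2's strategy IV is strictly dominated by III (North: 16>4, East: 11>2, West: 15>6) and is removed.
Player 1's strategy East is strictly dominated by North (II: 17>4, III: 16>7) and is removed.
For Player 2, III strictly dominates II on the remaining rows (North: 16>0, West: 15>3); eliminate II.
For Player 1, North strictly dominates West on the remaining columns (III: 16>9); eliminate West.
Among the remaining strategies, none is strictly dominated by another pure strategy of the same player, so the elimination stops.
Surviving strategies — Player 1: {North}; Player 2: {III}.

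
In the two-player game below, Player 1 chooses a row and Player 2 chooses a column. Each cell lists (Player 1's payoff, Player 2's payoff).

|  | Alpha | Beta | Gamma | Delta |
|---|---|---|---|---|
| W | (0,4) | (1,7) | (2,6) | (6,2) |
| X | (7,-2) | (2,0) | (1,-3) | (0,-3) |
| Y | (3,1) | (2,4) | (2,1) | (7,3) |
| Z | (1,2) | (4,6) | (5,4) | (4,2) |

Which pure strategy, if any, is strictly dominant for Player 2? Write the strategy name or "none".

Beta

Beta vs Alpha: W: 7>4, X: 0>-2, Y: 4>1, Z: 6>2.
Beta vs Gamma: W: 7>6, X: 0>-3, Y: 4>1, Z: 6>4.
Beta vs Delta: W: 7>2, X: 0>-3, Y: 4>3, Z: 6>2.
Beta strictly beats every other strategy against every opponent action, so it is strictly dominant.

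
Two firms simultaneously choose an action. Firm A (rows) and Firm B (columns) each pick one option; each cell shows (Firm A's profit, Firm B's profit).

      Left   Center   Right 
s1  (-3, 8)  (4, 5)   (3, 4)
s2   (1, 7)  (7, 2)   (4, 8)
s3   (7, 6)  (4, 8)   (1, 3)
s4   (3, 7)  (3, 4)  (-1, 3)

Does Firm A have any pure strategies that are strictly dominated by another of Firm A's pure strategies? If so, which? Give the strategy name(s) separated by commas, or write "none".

s1, s4

s1: dominated, since s2 does at least as well everywhere (Left: 1>-3, Center: 7>4, Right: 4>3).
s2 is not dominated — it holds its own against s1 at Left (1>-3); s3 at Center (7>4); s4 at Center (7>3).
s3 is not dominated — it holds its own against s1 at Left (7>-3); s2 at Left (7>1); s4 at Left (7>3).
s4 is strictly dominated by s3 (Left: 7>3, Center: 4>3, Right: 1>-1).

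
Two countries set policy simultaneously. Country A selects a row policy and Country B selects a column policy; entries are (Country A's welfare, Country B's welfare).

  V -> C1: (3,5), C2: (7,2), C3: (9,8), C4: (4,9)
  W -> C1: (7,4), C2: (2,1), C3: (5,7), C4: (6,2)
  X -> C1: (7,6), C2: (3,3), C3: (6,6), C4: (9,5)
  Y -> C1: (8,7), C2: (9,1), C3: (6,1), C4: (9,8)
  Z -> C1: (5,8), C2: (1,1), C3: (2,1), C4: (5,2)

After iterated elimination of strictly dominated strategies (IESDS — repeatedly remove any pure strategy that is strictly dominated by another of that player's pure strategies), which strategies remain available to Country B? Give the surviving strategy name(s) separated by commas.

Row W is eliminated: Y beats it against every remaining column (C1: 8>7, C2: 9>2, C3: 6>5, C4: 9>6).
Country A's strategy Z is strictly dominated by X (C1: 7>5, C2: 3>1, C3: 6>2, C4: 9>5) and is removed.
Country B's strategy C2 is strictly dominated by C1 (V: 5>2, X: 6>3, Y: 7>1) and is removed.
Among the remaining strategies, none is strictly dominated by another pure strategy of the same player, so the elimination stops.
Surviving strategies — Country A: {V, X, Y}; Country B: {C1, C3, C4}.

C1, C3, C4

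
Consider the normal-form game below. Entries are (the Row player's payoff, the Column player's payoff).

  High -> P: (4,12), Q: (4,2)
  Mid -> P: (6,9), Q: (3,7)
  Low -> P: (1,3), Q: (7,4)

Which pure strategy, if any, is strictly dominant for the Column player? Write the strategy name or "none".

P fails to dominate Q at Low (3<4).
Q fails to dominate P at High (2<12).
No single strategy dominates all the others.

none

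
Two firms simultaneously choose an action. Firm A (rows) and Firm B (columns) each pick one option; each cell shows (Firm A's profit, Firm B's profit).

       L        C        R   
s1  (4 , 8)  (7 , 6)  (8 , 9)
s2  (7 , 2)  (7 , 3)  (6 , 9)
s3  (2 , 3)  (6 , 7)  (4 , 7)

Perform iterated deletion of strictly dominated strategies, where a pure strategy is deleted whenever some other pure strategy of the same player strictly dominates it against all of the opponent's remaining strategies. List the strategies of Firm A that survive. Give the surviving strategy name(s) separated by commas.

For Firm A, s1 strictly dominates s3 on the remaining columns (L: 4>2, C: 7>6, R: 8>4); eliminate s3.
For Firm B, R strictly dominates L on the remaining rows (s1: 9>8, s2: 9>2); eliminate L.
Firm B's strategy C is strictly dominated by R (s1: 9>6, s2: 9>3) and is removed.
For Firm A, s1 strictly dominates s2 on the remaining columns (R: 8>6); eliminate s2.
Among the remaining strategies, none is strictly dominated by another pure strategy of the same player, so the elimination stops.
Surviving strategies — Firm A: {s1}; Firm B: {R}.

s1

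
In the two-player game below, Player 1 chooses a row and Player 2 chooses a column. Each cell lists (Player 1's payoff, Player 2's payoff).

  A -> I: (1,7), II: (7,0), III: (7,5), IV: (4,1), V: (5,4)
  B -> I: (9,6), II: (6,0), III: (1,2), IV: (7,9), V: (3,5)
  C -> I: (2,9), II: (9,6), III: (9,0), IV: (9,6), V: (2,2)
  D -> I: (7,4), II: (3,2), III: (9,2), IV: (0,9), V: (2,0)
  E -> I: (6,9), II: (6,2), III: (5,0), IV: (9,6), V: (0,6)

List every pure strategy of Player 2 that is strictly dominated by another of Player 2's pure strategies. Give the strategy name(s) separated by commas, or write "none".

II, III, V

I: no other strategy beats it everywhere (II at A (7>0); III at A (7>5); IV at A (7>1); V at A (7>4)).
II is strictly dominated by I (A: 7>0, B: 6>0, C: 9>6, D: 4>2, E: 9>2).
I strictly dominates III — A: 7>5, B: 6>2, C: 9>0, D: 4>2, E: 9>0.
IV: no other strategy beats it everywhere (I at B (9>6); II at A (1>0); III at B (9>2); V at B (9>5)).
I strictly dominates V — A: 7>4, B: 6>5, C: 9>2, D: 4>0, E: 9>6.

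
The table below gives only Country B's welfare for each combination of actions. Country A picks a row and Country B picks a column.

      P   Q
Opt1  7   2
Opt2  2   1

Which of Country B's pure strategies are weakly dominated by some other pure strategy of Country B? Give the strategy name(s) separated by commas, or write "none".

Q

Nothing dominates P: Q at Opt1 (7>2).
Q is weakly dominated by P (Opt1: 7>2, Opt2: 2>1).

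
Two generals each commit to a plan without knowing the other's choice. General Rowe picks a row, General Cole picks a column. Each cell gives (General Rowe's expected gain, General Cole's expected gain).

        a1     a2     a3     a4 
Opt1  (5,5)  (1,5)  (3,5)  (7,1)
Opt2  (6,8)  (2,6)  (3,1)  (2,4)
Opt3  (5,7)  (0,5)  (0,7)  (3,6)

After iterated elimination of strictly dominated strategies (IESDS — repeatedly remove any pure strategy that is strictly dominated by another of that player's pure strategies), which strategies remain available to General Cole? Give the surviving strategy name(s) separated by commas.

General Cole's strategy a4 is strictly dominated by a1 (Opt1: 5>1, Opt2: 8>4, Opt3: 7>6) and is removed.
General Rowe's strategy Opt3 is strictly dominated by Opt2 (a1: 6>5, a2: 2>0, a3: 3>0) and is removed.
Among the remaining strategies, none is strictly dominated by another pure strategy of the same player, so the elimination stops.
Surviving strategies — General Rowe: {Opt1, Opt2}; General Cole: {a1, a2, a3}.

a1, a2, a3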